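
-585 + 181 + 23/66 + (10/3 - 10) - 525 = -20577/22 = -935.32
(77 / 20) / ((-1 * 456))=-77 / 9120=-0.01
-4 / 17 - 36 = -616 / 17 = -36.24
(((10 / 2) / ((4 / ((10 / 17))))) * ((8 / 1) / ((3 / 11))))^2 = 1210000 / 2601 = 465.21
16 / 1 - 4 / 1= 12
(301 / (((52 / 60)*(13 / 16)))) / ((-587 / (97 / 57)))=-2335760 / 1884857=-1.24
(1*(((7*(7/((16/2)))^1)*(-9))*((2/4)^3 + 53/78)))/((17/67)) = -2472099/14144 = -174.78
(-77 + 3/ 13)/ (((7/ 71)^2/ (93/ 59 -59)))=453522.87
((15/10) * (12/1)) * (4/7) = 72/7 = 10.29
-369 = -369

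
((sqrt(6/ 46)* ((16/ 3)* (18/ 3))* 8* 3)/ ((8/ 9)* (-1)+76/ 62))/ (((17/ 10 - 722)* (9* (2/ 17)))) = -337280* sqrt(69)/ 2595481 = -1.08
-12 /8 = -3 /2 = -1.50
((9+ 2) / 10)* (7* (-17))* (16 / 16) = -1309 / 10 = -130.90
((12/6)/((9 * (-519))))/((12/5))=-5/28026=-0.00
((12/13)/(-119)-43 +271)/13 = 352704/20111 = 17.54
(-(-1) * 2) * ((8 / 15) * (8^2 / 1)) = 1024 / 15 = 68.27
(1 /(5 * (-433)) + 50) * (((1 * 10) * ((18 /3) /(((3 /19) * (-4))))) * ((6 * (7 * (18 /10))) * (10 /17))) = -1554888636 /7361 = -211233.34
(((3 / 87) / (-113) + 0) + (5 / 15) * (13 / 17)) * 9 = 127650 / 55709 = 2.29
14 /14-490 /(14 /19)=-664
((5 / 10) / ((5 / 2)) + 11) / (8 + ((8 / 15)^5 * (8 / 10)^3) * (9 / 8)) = 14765625 / 10579643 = 1.40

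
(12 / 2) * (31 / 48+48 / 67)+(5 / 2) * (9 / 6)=6391 / 536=11.92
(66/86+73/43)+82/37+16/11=107384/17501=6.14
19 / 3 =6.33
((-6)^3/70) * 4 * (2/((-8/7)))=108/5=21.60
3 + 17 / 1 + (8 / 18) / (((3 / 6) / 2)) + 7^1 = 259 / 9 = 28.78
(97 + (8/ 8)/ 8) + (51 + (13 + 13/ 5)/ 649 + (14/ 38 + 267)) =204949831/ 493240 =415.52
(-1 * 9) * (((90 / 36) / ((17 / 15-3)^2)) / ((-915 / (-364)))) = -8775 / 3416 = -2.57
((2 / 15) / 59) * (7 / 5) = 14 / 4425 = 0.00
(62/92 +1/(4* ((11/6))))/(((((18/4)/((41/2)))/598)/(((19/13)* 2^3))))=2555120/99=25809.29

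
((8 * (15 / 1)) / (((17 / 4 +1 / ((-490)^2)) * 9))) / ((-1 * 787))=-4802000 / 1204612893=-0.00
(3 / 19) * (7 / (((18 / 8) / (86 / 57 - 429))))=-682276 / 3249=-210.00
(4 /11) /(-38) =-2 /209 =-0.01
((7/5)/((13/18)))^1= 126/65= 1.94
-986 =-986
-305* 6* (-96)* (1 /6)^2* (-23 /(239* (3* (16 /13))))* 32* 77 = -224704480 /717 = -313395.37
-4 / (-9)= 4 / 9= 0.44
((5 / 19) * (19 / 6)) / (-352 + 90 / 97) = -485 / 204324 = -0.00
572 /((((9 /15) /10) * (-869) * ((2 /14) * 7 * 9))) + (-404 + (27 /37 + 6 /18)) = -31896386 /78921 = -404.16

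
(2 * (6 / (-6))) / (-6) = 1 / 3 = 0.33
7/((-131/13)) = -0.69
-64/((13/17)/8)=-8704/13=-669.54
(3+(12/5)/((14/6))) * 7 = 141/5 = 28.20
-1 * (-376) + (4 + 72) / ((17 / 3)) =6620 / 17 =389.41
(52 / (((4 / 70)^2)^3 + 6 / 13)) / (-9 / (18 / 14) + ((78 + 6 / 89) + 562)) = 7899815218750 / 44388603395259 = 0.18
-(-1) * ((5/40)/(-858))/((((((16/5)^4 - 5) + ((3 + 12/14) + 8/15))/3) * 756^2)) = -625/85201585717248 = -0.00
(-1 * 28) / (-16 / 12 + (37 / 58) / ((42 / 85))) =68208 / 103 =662.21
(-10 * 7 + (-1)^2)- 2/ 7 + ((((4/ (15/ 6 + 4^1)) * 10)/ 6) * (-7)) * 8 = -34595/ 273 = -126.72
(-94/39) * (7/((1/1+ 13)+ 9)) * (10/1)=-6580/897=-7.34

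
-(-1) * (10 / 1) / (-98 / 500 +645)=2500 / 161201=0.02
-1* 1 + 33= 32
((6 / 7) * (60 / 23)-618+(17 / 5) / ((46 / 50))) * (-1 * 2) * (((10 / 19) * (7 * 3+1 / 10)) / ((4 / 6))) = 62377719 / 3059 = 20391.54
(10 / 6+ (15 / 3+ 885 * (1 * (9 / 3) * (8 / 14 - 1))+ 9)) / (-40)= 11783 / 420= 28.05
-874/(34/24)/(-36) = 17.14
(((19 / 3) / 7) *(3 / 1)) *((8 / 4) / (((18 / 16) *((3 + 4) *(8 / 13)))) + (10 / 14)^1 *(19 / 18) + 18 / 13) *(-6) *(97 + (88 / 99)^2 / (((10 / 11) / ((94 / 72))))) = -1352467481 / 331695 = -4077.44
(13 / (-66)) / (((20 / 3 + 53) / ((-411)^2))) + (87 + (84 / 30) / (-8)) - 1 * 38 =-20043893 / 39380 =-508.99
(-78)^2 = 6084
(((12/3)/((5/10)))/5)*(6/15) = 16/25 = 0.64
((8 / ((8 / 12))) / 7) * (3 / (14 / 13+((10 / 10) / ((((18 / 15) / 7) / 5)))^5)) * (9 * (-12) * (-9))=3537271296 / 14935908965173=0.00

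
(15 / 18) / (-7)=-5 / 42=-0.12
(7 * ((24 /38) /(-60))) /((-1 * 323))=7 /30685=0.00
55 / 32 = 1.72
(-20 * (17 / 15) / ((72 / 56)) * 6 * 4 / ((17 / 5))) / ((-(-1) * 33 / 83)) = -92960 / 297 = -313.00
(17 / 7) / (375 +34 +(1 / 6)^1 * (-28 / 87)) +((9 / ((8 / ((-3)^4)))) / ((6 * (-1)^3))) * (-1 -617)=56100912111 / 5977160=9385.88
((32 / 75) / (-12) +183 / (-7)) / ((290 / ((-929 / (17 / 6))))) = 38303599 / 1294125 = 29.60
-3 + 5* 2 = 7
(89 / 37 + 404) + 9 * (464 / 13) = 349993 / 481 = 727.64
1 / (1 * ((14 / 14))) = 1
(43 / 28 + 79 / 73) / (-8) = -5351 / 16352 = -0.33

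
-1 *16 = -16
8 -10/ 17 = 7.41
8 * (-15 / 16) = -15 / 2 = -7.50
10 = 10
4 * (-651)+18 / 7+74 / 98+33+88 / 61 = -7670464 / 2989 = -2566.23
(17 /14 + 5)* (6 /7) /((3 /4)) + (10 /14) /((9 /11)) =3517 /441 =7.98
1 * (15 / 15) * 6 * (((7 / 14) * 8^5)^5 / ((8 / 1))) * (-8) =-7083549724304467820544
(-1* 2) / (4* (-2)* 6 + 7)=0.05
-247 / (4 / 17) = -4199 / 4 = -1049.75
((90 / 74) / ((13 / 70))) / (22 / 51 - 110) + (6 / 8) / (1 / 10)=4999515 / 671957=7.44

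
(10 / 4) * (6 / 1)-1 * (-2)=17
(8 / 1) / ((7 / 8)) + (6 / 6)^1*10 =134 / 7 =19.14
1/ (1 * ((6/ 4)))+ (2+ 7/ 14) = 19/ 6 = 3.17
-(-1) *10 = 10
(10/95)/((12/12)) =2/19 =0.11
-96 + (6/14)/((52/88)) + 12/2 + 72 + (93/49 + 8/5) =-43879/3185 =-13.78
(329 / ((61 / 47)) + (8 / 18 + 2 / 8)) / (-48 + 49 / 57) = -10605667 / 1966884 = -5.39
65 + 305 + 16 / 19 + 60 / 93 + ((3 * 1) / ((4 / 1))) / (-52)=45509881 / 122512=371.47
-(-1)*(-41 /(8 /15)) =-615 /8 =-76.88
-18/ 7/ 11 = -18/ 77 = -0.23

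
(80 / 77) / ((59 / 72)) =1.27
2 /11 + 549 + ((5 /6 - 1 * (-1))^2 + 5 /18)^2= 8017907 /14256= 562.42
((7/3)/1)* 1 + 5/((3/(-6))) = -23/3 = -7.67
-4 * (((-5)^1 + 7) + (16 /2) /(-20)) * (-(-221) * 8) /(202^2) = -14144 /51005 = -0.28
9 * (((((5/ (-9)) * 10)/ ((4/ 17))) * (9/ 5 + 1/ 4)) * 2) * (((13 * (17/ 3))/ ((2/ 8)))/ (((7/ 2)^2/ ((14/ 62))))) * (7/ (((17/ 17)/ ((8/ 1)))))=-24645920/ 93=-265009.89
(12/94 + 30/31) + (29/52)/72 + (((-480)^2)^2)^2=15371820017474391244806017677/5455008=2817928042905600000001.10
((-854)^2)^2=531901827856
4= 4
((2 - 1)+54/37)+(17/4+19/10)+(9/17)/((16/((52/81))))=244292/28305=8.63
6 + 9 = 15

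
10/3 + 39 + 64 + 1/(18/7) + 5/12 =3857/36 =107.14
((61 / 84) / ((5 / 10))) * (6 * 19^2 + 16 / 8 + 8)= 66368 / 21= 3160.38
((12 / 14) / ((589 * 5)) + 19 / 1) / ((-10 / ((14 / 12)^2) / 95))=-2741837 / 11160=-245.68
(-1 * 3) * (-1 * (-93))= -279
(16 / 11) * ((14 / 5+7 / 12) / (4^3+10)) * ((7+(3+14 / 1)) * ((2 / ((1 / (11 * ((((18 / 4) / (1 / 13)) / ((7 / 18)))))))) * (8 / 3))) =14085.54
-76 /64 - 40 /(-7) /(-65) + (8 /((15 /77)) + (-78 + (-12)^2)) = 2310481 /21840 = 105.79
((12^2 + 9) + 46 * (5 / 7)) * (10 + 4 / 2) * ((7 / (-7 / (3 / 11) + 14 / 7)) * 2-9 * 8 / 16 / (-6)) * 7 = 2473.73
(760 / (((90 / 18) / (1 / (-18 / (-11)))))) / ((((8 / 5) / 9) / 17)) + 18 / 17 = 302041 / 34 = 8883.56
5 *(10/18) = 25/9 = 2.78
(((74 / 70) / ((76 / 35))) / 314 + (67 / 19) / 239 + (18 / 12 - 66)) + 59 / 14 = -2406224347 / 39924472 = -60.27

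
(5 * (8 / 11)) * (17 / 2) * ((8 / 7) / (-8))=-340 / 77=-4.42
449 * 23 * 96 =991392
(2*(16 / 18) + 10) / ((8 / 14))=371 / 18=20.61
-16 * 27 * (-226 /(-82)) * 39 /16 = -118989 /41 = -2902.17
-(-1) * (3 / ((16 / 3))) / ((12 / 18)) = 27 / 32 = 0.84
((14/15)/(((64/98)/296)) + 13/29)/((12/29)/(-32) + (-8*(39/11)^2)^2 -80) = 21576675956/511172866275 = 0.04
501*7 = 3507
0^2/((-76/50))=0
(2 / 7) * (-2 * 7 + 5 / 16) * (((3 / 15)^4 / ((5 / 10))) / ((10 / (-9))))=1971 / 175000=0.01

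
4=4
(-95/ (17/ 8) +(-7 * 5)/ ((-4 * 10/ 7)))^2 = 1488.48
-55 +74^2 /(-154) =-6973 /77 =-90.56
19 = 19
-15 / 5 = -3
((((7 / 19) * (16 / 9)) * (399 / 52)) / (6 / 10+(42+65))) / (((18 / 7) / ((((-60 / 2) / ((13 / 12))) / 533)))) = -0.00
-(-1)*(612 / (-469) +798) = 796.70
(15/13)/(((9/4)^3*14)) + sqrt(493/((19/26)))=160/22113 + sqrt(243542)/19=25.98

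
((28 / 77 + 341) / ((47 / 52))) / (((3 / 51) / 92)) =305386640 / 517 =590689.83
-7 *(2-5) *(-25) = -525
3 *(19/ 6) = 19/ 2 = 9.50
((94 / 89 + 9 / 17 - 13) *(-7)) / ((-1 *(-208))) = 60445 / 157352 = 0.38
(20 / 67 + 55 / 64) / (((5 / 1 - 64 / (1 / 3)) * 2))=-4965 / 1603712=-0.00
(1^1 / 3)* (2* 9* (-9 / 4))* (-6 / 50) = 81 / 50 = 1.62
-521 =-521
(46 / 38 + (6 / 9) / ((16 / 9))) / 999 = 241 / 151848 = 0.00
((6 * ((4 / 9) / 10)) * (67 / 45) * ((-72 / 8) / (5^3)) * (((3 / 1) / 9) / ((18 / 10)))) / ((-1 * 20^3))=67 / 101250000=0.00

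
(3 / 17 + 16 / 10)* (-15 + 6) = -1359 / 85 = -15.99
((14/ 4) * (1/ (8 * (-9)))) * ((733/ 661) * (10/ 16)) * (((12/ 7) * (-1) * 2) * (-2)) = -3665/ 15864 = -0.23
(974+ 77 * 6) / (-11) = -1436 / 11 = -130.55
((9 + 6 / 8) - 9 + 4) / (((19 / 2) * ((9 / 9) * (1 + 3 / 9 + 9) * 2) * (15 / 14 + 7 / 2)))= 21 / 3968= 0.01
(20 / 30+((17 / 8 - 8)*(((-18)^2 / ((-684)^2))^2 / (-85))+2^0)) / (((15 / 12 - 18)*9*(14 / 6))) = -1012780363 / 213747291360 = -0.00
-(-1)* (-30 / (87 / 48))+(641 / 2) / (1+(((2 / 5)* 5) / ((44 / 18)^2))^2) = 271.66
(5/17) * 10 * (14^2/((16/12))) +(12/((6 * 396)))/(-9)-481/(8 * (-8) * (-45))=2094819757/4847040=432.19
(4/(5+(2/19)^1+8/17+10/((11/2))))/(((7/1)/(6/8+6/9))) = 60401/551691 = 0.11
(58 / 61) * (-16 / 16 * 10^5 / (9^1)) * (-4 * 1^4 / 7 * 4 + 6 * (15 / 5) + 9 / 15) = -172354.93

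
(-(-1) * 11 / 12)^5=161051 / 248832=0.65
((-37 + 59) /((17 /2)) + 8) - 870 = -14610 /17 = -859.41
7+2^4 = 23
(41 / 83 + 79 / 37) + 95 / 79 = 929591 / 242609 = 3.83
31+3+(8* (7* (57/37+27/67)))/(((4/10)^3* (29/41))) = 175290044/71891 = 2438.28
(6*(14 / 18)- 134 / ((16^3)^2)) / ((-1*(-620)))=0.01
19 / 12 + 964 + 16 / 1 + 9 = 11887 / 12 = 990.58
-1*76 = -76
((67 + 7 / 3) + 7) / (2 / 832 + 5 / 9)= 136.81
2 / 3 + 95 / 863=2011 / 2589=0.78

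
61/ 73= 0.84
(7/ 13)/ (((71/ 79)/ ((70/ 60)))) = 3871/ 5538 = 0.70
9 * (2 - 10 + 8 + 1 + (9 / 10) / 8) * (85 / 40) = 13617 / 640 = 21.28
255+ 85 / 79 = 20230 / 79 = 256.08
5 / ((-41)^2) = 5 / 1681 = 0.00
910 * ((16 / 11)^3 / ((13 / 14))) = 4014080 / 1331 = 3015.84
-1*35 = -35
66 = 66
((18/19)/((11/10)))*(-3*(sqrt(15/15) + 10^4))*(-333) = 1798379820/209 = 8604688.13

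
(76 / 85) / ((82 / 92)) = 1.00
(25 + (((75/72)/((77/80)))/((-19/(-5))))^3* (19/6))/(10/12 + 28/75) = 16735679941250/805418714331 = 20.78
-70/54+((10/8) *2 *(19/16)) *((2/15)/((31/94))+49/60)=249461/107136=2.33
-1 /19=-0.05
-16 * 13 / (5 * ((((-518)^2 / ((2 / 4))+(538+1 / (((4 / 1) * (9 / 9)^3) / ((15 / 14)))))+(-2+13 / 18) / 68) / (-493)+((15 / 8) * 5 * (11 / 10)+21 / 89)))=156390264576 / 4056668820665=0.04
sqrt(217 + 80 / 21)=sqrt(97377) / 21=14.86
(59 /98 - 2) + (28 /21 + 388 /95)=4.02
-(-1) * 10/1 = 10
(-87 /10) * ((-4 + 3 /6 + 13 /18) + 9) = -812 /15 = -54.13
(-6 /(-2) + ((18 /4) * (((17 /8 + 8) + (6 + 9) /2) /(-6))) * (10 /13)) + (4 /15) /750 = -7.17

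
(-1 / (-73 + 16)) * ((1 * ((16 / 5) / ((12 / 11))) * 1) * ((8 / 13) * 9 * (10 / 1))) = 704 / 247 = 2.85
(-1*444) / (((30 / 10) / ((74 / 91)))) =-10952 / 91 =-120.35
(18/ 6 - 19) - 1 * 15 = -31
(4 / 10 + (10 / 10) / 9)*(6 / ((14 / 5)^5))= 14375 / 806736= 0.02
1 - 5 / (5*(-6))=7 / 6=1.17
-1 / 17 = -0.06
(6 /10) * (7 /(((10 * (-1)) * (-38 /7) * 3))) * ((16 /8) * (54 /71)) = 1323 /33725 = 0.04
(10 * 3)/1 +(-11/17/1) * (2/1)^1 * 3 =444/17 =26.12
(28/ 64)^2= 49/ 256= 0.19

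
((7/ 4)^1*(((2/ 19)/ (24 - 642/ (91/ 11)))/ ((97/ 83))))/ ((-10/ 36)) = 52871/ 4994530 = 0.01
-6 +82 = 76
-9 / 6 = -3 / 2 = -1.50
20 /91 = 0.22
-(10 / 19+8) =-162 / 19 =-8.53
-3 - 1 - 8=-12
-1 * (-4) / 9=4 / 9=0.44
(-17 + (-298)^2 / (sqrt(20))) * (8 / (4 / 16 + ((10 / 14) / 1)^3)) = -186592 / 843 + 487356352 * sqrt(5) / 4215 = 258322.41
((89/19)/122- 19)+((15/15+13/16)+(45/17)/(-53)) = -17.20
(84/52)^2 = 441/169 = 2.61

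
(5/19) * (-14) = -70/19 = -3.68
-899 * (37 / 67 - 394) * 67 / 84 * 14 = 7899513 / 2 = 3949756.50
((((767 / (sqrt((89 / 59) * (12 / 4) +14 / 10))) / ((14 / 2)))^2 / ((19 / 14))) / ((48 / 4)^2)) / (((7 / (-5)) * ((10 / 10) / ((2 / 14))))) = -867726275 / 820203552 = -1.06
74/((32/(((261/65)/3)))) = 3.10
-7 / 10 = -0.70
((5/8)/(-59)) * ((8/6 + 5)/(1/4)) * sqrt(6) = -95 * sqrt(6)/354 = -0.66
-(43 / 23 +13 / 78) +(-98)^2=1325071 / 138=9601.96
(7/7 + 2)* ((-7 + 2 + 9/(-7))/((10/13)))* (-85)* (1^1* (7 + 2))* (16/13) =161568/7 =23081.14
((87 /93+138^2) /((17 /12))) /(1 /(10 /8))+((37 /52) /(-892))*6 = 12081521079 /718952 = 16804.35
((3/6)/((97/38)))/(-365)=-19/35405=-0.00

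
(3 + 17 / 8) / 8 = 0.64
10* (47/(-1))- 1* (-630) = 160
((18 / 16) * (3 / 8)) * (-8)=-27 / 8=-3.38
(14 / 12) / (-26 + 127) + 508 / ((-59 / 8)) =-2462371 / 35754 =-68.87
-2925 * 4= -11700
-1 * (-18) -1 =17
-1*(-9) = 9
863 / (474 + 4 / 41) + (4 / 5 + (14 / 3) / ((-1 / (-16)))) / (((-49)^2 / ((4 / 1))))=1362334009 / 700059570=1.95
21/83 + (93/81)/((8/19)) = 53423/17928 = 2.98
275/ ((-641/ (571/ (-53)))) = 157025/ 33973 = 4.62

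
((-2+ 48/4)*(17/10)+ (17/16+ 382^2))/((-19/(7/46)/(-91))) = 1487441501/13984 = 106367.38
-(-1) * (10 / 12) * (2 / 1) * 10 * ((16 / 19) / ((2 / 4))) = 1600 / 57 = 28.07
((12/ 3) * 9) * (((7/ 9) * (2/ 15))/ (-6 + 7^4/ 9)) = 168/ 11735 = 0.01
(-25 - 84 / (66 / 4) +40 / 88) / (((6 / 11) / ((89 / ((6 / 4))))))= -29014 / 9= -3223.78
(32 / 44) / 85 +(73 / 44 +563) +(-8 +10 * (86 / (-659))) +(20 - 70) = 113231553 / 224060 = 505.36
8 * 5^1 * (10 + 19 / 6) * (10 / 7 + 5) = 23700 / 7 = 3385.71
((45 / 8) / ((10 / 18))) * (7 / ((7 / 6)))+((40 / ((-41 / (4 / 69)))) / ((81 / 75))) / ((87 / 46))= 60.72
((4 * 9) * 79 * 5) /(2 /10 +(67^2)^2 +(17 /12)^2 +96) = 10238400 /14508877829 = 0.00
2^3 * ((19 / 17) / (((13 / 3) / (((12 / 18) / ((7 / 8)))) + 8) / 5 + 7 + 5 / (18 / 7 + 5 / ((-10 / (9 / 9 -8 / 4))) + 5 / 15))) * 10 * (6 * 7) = 730329600 / 2179349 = 335.11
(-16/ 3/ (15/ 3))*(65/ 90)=-104/ 135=-0.77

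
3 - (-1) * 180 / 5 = 39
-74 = -74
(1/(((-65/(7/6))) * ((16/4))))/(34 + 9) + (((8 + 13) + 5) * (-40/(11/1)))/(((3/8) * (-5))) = 12402321/245960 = 50.42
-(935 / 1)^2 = -874225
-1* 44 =-44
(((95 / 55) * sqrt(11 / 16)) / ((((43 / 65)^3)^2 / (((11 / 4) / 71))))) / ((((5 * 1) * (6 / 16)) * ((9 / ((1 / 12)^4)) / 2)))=0.00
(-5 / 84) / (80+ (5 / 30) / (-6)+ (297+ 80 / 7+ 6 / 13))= -195 / 1273913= -0.00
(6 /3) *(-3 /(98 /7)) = -3 /7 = -0.43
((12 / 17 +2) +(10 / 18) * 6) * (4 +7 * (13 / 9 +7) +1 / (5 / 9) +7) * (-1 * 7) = -6976816 / 2295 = -3040.01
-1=-1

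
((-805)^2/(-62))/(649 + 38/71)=-16.09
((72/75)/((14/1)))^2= 144/30625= 0.00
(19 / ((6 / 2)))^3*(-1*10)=-68590 / 27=-2540.37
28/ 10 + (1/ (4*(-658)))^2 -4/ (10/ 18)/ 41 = 3726954317/ 1420121920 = 2.62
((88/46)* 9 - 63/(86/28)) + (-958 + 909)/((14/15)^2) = -235557/3956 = -59.54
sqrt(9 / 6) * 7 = 7 * sqrt(6) / 2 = 8.57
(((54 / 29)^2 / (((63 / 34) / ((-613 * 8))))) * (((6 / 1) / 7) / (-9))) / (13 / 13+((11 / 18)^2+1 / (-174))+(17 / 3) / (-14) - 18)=-51.30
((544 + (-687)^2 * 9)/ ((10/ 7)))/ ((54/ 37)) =220060127/ 108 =2037593.77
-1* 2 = -2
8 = 8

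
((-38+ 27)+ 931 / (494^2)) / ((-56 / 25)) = 3530875 / 719264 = 4.91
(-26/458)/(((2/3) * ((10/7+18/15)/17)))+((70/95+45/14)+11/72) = 22401431/6304599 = 3.55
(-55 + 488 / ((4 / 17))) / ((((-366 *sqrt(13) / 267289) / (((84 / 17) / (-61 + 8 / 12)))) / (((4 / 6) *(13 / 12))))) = 1259198479 *sqrt(13) / 187697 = 24188.48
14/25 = 0.56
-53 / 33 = -1.61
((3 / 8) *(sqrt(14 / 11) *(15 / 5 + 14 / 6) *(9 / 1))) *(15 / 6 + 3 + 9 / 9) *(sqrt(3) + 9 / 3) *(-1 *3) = 351 *sqrt(154) *(-3-sqrt(3)) / 11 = -1873.80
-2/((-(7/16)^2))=512/49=10.45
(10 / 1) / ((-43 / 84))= -840 / 43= -19.53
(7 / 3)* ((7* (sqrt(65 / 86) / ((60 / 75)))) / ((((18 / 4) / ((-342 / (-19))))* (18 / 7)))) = 27.61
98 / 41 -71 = -2813 / 41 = -68.61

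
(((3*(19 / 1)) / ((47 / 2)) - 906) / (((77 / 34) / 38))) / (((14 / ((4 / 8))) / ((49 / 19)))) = -721956 / 517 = -1396.43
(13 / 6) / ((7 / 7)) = 13 / 6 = 2.17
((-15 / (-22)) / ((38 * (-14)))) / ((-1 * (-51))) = -5 / 198968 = -0.00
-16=-16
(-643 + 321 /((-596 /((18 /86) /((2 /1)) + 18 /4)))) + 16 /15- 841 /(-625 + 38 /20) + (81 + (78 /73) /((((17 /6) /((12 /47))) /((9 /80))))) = -4362525626808531 /7761771618530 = -562.05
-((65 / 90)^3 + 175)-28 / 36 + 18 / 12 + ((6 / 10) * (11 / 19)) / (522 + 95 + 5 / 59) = -174.65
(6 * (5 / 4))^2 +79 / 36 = 526 / 9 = 58.44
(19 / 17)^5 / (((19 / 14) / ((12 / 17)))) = 0.91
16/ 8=2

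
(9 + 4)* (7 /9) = 91 /9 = 10.11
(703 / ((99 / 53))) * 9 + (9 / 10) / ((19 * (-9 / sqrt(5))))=37259 / 11-sqrt(5) / 190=3387.17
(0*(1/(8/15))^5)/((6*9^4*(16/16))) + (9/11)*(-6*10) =-540/11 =-49.09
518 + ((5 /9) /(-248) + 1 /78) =518.01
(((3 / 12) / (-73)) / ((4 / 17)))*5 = -85 / 1168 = -0.07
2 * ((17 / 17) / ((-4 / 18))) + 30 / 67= -573 / 67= -8.55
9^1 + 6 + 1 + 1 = 17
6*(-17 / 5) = -102 / 5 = -20.40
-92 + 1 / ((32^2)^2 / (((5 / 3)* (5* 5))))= -289406851 / 3145728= -92.00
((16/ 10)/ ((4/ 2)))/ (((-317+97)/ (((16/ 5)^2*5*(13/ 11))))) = -3328/ 15125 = -0.22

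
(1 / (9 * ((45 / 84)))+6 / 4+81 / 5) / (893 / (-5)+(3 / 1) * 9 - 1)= -4835 / 41202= -0.12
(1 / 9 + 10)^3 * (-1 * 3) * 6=-1507142 / 81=-18606.69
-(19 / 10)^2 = -361 / 100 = -3.61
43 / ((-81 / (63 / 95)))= -301 / 855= -0.35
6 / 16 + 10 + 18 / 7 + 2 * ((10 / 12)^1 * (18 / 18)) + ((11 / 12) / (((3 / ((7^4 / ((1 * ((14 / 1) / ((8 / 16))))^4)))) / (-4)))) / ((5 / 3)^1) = 392723 / 26880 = 14.61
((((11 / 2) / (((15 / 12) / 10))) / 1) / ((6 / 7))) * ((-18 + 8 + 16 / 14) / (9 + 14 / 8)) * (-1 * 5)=27280 / 129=211.47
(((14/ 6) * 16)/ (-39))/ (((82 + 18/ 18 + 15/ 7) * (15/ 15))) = -196/ 17433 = -0.01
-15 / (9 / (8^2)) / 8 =-40 / 3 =-13.33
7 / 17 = 0.41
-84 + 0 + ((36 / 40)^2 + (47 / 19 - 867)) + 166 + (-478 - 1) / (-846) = -627810353 / 803700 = -781.15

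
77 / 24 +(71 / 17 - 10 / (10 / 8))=-251 / 408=-0.62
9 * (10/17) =90/17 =5.29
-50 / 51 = -0.98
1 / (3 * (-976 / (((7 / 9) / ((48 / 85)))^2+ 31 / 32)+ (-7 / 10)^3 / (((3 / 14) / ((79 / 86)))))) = -22997131000 / 23598151649743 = -0.00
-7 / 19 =-0.37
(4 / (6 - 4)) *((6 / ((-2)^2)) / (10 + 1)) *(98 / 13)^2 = 28812 / 1859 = 15.50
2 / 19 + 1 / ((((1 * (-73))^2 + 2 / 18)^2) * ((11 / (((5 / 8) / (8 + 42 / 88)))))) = 3432127346143 / 32605209715256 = 0.11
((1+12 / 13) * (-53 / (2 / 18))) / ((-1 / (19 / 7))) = 226575 / 91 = 2489.84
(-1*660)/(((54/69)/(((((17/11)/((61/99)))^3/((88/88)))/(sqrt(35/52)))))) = -1208185308*sqrt(455)/1588867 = -16220.03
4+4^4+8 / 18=2344 / 9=260.44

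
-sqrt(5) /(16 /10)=-5 * sqrt(5) /8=-1.40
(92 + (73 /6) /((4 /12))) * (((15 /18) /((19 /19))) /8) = 1285 /96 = 13.39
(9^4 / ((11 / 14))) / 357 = 4374 / 187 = 23.39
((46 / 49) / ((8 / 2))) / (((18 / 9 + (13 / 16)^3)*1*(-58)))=-23552 / 14762769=-0.00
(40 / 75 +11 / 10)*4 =98 / 15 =6.53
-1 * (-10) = 10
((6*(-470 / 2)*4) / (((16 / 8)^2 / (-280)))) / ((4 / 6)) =592200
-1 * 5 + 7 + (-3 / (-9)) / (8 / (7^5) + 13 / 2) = 1344656 / 655521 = 2.05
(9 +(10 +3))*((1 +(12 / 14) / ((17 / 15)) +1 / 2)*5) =29535 / 119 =248.19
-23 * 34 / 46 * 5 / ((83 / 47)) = -3995 / 83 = -48.13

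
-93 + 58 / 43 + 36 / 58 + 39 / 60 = -2254089 / 24940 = -90.38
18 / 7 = 2.57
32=32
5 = 5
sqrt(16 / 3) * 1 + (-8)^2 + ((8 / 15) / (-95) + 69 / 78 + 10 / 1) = 4 * sqrt(3) / 3 + 2774267 / 37050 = 77.19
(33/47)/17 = 33/799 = 0.04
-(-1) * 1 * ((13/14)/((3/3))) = 13/14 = 0.93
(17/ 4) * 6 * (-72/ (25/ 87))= -159732/ 25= -6389.28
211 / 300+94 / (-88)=-301 / 825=-0.36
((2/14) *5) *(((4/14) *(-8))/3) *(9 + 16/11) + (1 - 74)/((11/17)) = -191627/1617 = -118.51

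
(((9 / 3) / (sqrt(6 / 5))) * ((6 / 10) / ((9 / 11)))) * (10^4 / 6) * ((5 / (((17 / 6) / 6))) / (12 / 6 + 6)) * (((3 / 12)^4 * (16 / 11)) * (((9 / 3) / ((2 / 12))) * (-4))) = -5625 * sqrt(30) / 17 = -1812.32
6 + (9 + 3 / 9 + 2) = 52 / 3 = 17.33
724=724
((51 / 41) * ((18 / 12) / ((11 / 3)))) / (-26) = -459 / 23452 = -0.02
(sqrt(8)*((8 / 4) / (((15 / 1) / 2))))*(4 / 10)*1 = 16*sqrt(2) / 75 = 0.30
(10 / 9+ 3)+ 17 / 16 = 745 / 144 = 5.17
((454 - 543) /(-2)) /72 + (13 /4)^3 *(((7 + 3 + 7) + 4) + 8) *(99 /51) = 1933.09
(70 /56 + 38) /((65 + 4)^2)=157 /19044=0.01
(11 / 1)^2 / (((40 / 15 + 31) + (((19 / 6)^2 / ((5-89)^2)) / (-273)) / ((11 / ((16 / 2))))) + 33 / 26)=11537501976 / 3331181339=3.46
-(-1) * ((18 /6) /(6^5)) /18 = 1 /46656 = 0.00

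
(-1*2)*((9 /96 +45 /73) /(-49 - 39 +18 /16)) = 1659 /101470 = 0.02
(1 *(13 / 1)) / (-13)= -1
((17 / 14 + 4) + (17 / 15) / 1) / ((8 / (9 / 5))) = 3999 / 2800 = 1.43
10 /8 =5 /4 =1.25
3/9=1/3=0.33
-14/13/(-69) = 14/897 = 0.02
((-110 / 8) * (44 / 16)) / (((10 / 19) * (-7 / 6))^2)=-393129 / 3920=-100.29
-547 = -547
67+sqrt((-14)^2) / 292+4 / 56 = 34298 / 511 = 67.12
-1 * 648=-648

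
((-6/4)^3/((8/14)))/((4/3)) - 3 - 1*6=-1719/128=-13.43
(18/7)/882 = 1/343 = 0.00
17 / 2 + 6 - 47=-32.50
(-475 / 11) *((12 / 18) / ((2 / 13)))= -187.12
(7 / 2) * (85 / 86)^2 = 50575 / 14792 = 3.42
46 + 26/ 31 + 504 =17076/ 31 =550.84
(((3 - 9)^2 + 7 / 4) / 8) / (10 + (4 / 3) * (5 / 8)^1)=453 / 1040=0.44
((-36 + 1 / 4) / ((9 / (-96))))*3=1144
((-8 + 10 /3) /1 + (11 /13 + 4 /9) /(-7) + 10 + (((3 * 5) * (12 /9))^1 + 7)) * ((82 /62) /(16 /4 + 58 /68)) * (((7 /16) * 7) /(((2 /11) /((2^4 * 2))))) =4722.51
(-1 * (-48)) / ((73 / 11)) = 528 / 73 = 7.23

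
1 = 1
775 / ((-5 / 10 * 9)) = -1550 / 9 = -172.22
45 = 45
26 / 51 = 0.51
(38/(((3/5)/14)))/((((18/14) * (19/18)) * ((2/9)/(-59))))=-173460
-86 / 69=-1.25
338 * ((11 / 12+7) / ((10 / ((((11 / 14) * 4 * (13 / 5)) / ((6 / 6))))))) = 459173 / 210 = 2186.54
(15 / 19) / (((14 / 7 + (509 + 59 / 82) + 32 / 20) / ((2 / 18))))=2050 / 11996277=0.00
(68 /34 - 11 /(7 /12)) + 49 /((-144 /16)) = -1405 /63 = -22.30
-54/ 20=-27/ 10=-2.70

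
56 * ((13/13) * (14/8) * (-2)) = -196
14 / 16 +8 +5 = 111 / 8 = 13.88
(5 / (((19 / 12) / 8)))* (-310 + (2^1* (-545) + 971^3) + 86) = 439438702560 / 19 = 23128352766.32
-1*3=-3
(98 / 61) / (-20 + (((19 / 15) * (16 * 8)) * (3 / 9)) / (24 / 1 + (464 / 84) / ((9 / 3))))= -99715 / 1111542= -0.09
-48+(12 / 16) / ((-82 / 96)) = -2004 / 41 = -48.88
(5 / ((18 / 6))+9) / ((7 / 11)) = 352 / 21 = 16.76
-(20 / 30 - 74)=220 / 3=73.33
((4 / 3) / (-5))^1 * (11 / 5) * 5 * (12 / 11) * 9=-144 / 5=-28.80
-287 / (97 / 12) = -35.51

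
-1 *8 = -8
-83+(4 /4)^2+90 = 8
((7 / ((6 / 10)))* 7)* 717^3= 30102481395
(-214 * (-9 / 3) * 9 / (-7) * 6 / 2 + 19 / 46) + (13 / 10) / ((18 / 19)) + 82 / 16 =-143125001 / 57960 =-2469.38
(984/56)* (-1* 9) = -1107/7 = -158.14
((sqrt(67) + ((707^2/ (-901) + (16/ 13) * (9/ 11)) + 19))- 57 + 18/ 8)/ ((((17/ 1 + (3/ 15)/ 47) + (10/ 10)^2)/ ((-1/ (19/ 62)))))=2213322879285/ 20715119854- 14570 * sqrt(67)/ 80389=105.36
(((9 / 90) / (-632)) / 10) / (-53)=1 / 3349600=0.00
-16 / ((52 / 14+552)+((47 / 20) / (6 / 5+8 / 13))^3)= -0.03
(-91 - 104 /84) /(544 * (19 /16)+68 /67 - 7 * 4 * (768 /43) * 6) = 5580497 /142391718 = 0.04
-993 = -993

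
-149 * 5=-745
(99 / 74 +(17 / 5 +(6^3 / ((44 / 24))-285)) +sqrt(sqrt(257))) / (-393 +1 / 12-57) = 0.35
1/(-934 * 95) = -0.00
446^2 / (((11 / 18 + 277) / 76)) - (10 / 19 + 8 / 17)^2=54455.10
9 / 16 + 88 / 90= 1109 / 720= 1.54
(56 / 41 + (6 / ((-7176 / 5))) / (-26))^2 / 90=337011597729 / 16254618040960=0.02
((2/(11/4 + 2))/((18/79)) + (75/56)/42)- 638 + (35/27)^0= -85146749/134064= -635.12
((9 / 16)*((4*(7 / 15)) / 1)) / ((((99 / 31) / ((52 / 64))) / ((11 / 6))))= 2821 / 5760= 0.49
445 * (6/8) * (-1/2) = -1335/8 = -166.88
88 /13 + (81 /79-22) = -14589 /1027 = -14.21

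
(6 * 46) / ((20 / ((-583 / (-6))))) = 13409 / 10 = 1340.90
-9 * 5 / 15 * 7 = -21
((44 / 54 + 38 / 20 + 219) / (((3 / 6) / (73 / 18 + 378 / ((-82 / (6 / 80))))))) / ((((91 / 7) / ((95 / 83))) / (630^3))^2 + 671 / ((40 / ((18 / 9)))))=38058560840782850689125000 / 776187936258899346483881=49.03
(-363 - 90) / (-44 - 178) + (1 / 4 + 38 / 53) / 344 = 5513649 / 2698336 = 2.04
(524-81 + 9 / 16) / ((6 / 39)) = 92261 / 32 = 2883.16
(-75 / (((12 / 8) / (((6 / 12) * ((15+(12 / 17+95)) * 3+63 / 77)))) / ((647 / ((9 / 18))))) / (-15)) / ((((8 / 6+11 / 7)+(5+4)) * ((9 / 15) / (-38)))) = -3571632806 / 935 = -3819928.13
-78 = -78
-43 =-43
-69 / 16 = -4.31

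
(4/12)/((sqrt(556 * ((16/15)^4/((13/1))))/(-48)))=-225 * sqrt(1807)/4448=-2.15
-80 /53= -1.51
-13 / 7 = -1.86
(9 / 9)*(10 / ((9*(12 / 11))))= 55 / 54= 1.02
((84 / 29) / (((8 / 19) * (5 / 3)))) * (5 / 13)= 1197 / 754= 1.59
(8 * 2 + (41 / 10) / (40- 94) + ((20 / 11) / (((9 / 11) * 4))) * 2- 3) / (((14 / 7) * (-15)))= -7579 / 16200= -0.47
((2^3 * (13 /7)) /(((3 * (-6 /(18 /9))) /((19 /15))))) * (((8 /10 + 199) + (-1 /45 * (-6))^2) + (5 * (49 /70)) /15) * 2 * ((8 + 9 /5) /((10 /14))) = -8716386952 /759375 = -11478.37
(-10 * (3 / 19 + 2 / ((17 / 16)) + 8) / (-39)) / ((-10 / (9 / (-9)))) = 1081 / 4199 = 0.26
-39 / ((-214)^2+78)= -39 / 45874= -0.00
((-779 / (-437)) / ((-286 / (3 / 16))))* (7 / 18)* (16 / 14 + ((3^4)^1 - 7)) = -10783 / 315744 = -0.03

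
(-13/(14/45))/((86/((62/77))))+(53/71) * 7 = 4.83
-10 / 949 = -0.01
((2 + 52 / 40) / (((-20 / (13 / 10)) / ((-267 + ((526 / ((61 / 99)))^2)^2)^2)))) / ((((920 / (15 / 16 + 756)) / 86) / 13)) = -157042287913081250525972466803014674437536310661 / 2821931647319976320000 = -55650634933778878009159110.00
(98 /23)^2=9604 /529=18.16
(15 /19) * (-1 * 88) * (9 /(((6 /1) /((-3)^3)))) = 53460 /19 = 2813.68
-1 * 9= -9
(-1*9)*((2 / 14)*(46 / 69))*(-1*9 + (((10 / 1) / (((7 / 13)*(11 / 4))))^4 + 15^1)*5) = -2207405404236 / 246071287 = -8970.59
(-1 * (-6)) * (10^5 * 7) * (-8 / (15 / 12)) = -26880000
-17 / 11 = -1.55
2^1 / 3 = 0.67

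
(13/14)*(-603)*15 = -117585/14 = -8398.93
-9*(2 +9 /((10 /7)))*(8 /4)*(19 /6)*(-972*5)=2299266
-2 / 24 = -0.08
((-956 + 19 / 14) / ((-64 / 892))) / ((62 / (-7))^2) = 20862765 / 123008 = 169.60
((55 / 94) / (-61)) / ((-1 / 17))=0.16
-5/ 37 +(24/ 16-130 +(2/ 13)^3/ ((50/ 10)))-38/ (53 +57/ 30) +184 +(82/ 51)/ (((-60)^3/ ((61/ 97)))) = 144845007320042071/ 2649276467604000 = 54.67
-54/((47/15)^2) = -12150/2209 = -5.50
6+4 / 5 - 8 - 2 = -16 / 5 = -3.20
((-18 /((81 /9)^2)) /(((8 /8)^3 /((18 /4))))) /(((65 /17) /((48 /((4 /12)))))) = -37.66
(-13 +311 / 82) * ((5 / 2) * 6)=-11325 / 82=-138.11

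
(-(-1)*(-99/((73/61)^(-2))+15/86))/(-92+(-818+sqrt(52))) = 15105097*sqrt(13)/44163388048+528678395/3397183696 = 0.16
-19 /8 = -2.38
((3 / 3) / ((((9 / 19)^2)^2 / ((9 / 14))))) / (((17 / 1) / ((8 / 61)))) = 521284 / 5291811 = 0.10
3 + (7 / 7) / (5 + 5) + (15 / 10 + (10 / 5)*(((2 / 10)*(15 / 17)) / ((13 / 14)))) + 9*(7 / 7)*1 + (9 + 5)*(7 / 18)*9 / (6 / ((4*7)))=804374 / 3315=242.65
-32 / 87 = -0.37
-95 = -95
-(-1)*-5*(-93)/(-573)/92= -155/17572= -0.01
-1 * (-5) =5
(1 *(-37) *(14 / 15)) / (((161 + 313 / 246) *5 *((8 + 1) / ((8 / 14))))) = -24272 / 8981775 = -0.00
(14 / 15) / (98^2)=1 / 10290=0.00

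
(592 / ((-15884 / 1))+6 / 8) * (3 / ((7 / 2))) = 0.61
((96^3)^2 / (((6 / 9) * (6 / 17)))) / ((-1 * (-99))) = 33603238446.55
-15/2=-7.50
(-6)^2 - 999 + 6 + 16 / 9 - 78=-9299 / 9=-1033.22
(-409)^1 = -409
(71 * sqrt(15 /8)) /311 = 71 * sqrt(30) /1244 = 0.31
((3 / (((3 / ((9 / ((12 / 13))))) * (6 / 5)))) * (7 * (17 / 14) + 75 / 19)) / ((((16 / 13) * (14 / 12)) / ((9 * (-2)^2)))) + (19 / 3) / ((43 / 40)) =1395337415 / 549024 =2541.49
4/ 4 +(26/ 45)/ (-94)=2102/ 2115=0.99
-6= -6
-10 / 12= -0.83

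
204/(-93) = -68/31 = -2.19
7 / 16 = 0.44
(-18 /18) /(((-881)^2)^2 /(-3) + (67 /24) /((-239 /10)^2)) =0.00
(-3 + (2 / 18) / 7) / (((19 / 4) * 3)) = -752 / 3591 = -0.21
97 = 97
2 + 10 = 12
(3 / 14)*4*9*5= 270 / 7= 38.57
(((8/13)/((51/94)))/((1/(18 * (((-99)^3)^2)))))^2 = 369467268438780676445369400.00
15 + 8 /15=233 /15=15.53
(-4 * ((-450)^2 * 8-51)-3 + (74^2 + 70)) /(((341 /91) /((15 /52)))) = -679796565 /1364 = -498384.58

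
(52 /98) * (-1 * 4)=-2.12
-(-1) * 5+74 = 79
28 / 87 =0.32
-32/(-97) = 32/97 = 0.33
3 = 3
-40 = -40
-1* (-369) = 369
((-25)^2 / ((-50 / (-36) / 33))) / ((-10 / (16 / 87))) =-7920 / 29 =-273.10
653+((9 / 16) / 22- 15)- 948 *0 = 224585 / 352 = 638.03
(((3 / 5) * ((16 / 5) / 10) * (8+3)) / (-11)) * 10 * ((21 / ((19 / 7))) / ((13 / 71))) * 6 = -3005856 / 6175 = -486.78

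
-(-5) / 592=5 / 592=0.01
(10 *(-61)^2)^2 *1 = 1384584100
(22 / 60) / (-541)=-11 / 16230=-0.00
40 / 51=0.78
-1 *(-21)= 21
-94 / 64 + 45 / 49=-863 / 1568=-0.55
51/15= 17/5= 3.40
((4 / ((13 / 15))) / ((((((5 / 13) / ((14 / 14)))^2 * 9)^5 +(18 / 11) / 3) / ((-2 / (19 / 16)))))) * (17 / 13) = -97626652689280 / 45411933237137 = -2.15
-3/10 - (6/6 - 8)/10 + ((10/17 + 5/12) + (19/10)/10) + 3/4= 11959/5100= 2.34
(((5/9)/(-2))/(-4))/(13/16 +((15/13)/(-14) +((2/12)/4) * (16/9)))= 2730/31613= 0.09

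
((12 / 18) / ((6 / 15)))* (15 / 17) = 25 / 17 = 1.47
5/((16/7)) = 35/16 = 2.19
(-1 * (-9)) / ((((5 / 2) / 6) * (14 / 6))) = 324 / 35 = 9.26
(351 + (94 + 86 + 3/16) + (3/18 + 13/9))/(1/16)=76723/9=8524.78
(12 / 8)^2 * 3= 27 / 4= 6.75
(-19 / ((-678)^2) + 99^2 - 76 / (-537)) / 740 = 806471598163 / 60889742640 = 13.24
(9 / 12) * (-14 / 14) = -3 / 4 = -0.75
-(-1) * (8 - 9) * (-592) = 592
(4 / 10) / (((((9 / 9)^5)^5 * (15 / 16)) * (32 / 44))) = 44 / 75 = 0.59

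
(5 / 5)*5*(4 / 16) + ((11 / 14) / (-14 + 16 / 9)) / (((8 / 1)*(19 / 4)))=6641 / 5320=1.25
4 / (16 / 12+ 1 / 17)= 204 / 71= 2.87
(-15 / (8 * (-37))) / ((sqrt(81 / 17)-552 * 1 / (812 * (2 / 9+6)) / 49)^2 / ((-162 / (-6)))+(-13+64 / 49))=-1390883174747720140975250 / 316115514512089365462490023+10559350802893511920 * sqrt(17) / 316115514512089365462490023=-0.00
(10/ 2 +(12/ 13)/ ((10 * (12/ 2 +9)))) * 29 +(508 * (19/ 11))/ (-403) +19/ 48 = 762814619/ 5319600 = 143.40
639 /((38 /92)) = 29394 /19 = 1547.05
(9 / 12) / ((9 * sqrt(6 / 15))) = sqrt(10) / 24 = 0.13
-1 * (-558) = 558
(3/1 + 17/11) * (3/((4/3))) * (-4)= -450/11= -40.91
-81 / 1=-81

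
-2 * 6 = -12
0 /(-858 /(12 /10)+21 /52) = 0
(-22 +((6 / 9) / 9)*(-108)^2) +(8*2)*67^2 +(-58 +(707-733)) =72582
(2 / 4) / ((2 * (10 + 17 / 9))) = 9 / 428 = 0.02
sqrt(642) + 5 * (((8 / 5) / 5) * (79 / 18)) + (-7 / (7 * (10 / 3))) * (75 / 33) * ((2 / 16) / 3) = 32.33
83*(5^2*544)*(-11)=-12416800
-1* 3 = -3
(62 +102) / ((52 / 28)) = 1148 / 13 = 88.31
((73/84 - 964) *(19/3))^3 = -3632073942459408893/16003008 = -226961952556.63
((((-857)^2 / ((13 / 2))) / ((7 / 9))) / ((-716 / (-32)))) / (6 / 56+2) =423042624 / 137293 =3081.31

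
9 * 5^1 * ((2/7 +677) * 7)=213345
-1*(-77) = 77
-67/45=-1.49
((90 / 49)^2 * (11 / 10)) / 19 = 8910 / 45619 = 0.20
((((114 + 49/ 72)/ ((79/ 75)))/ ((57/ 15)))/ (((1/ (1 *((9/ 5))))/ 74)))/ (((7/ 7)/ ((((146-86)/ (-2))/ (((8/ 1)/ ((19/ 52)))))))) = -343697625/ 65728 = -5229.09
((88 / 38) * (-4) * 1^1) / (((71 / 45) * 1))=-7920 / 1349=-5.87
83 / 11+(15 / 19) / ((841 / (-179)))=1296722 / 175769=7.38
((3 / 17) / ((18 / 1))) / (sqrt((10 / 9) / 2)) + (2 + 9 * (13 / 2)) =sqrt(5) / 170 + 121 / 2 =60.51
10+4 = 14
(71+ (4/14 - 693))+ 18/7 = -619.14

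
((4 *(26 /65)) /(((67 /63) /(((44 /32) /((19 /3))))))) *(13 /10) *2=27027 /31825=0.85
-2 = -2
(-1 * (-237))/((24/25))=246.88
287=287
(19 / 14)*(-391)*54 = -200583 / 7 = -28654.71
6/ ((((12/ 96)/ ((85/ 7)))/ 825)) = 3366000/ 7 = 480857.14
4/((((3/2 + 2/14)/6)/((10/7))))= 480/23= 20.87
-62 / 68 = -31 / 34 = -0.91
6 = 6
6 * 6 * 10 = 360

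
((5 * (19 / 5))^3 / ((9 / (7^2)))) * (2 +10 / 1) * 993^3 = 438776505463716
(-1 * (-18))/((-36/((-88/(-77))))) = -4/7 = -0.57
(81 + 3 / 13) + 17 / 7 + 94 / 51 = 396817 / 4641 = 85.50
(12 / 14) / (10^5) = 3 / 350000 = 0.00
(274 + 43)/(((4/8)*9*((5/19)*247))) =634/585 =1.08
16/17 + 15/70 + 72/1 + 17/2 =9717/119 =81.66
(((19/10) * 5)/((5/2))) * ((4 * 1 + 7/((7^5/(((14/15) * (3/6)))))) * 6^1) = 782078/8575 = 91.20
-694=-694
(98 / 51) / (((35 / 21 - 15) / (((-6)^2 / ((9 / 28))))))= -16.14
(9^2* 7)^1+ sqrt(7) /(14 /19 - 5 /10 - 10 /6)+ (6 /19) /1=10779 /19 - 114* sqrt(7) /163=565.47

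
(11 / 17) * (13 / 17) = 143 / 289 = 0.49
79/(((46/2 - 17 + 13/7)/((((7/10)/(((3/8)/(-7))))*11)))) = -1445.17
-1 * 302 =-302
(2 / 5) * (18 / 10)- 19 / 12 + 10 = 2741 / 300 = 9.14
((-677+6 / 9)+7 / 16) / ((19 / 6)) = -32443 / 152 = -213.44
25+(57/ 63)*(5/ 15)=1594/ 63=25.30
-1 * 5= -5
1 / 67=0.01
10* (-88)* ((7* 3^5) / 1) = -1496880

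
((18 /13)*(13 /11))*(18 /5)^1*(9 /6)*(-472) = -229392 /55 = -4170.76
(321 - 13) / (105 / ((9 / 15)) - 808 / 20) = 1540 / 673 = 2.29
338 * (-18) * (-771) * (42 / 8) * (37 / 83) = 911180907 / 83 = 10978083.22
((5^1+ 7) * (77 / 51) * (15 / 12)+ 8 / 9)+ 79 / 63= 2950 / 119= 24.79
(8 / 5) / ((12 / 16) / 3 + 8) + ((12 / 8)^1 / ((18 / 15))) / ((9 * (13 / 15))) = 1013 / 2860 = 0.35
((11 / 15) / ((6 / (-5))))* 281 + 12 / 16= -6155 / 36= -170.97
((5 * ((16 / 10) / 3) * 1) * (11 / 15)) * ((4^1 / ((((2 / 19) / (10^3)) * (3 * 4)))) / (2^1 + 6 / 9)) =2322.22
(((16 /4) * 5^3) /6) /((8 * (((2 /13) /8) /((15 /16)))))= 8125 /16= 507.81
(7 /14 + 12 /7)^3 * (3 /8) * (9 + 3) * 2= 268119 /2744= 97.71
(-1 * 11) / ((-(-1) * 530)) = -11 / 530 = -0.02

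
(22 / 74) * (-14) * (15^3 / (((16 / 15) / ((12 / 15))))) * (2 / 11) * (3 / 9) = -638.51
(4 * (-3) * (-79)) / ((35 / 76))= 72048 / 35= 2058.51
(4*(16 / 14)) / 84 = 8 / 147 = 0.05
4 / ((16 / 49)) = 49 / 4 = 12.25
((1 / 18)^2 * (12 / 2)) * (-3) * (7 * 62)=-217 / 9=-24.11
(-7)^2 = 49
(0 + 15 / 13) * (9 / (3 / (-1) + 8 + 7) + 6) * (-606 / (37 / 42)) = -2577015 / 481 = -5357.62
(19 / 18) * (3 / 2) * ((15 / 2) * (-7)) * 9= -5985 / 8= -748.12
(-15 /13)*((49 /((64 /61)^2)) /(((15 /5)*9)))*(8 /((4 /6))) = -22.83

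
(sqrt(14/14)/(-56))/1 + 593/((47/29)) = 962985/2632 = 365.88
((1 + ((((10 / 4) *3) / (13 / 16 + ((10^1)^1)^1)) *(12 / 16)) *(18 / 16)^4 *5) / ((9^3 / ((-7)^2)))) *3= 89695921 / 86095872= 1.04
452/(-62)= -226/31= -7.29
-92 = -92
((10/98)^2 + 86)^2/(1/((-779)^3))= -3497151383577.93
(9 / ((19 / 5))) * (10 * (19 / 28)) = 225 / 14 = 16.07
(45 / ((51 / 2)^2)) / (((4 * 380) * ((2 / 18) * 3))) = 3 / 21964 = 0.00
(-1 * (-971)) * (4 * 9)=34956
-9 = -9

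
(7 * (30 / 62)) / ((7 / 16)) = 240 / 31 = 7.74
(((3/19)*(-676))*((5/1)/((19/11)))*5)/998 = -278850/180139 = -1.55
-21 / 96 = -7 / 32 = -0.22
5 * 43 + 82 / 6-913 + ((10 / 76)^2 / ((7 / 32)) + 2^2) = -5157007 / 7581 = -680.25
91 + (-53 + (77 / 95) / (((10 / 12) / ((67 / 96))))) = 293959 / 7600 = 38.68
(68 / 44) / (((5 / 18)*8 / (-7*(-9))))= 9639 / 220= 43.81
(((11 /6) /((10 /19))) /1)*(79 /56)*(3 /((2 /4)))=16511 /560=29.48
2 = 2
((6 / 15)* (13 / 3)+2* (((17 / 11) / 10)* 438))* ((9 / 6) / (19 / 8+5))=27.89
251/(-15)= -251/15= -16.73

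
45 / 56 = 0.80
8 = 8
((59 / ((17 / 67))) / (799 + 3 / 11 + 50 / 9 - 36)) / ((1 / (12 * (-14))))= -32873148 / 646969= -50.81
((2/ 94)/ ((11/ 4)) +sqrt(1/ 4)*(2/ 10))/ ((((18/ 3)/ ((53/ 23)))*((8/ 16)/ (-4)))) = -59042/ 178365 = -0.33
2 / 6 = 1 / 3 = 0.33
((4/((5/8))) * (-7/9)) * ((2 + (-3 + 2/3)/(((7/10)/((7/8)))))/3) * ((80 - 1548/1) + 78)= -171248/81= -2114.17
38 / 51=0.75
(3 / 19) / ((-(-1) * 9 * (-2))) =-1 / 114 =-0.01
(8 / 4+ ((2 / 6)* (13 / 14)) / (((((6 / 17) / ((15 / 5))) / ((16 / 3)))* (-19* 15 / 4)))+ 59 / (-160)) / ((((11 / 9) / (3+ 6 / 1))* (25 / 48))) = 7416891 / 365750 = 20.28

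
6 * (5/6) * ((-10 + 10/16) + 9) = -15/8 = -1.88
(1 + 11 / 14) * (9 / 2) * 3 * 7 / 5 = 135 / 4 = 33.75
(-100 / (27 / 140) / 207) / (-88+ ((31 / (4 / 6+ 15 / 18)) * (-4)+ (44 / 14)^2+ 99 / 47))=32242000 / 2042479557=0.02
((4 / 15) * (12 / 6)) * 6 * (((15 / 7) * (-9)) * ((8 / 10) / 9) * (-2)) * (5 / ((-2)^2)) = 96 / 7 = 13.71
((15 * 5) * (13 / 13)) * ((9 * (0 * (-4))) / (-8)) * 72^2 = 0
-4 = -4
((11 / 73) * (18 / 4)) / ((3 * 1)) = 33 / 146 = 0.23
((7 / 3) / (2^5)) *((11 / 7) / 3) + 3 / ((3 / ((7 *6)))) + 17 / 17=12395 / 288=43.04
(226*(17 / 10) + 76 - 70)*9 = 17559 / 5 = 3511.80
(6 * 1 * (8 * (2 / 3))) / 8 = 4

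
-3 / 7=-0.43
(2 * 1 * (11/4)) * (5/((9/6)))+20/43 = 2425/129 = 18.80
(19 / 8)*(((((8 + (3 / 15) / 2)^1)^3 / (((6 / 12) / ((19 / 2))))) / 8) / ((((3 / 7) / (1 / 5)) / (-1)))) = -1398.91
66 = 66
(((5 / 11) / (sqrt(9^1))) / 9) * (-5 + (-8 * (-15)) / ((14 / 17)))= 4925 / 2079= 2.37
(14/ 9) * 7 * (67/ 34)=3283/ 153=21.46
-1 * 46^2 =-2116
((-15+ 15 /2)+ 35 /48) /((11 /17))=-5525 /528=-10.46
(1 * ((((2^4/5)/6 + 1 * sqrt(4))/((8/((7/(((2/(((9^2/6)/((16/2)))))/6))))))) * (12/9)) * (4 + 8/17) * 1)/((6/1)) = 7581/680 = 11.15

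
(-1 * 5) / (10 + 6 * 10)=-1 / 14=-0.07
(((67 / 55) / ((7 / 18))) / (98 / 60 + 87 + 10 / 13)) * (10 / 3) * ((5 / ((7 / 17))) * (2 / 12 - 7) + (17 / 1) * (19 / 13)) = -7505340 / 1105489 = -6.79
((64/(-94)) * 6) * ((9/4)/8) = -54/47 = -1.15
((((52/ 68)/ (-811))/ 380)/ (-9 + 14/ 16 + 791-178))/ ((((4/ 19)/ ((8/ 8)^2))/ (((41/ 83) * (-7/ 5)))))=3731/ 276868465950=0.00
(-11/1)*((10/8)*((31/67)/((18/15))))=-8525/1608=-5.30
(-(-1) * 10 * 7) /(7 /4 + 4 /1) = 280 /23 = 12.17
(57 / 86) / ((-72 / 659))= -12521 / 2064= -6.07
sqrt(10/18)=sqrt(5)/3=0.75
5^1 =5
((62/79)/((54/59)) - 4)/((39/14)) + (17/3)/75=-2188919/2079675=-1.05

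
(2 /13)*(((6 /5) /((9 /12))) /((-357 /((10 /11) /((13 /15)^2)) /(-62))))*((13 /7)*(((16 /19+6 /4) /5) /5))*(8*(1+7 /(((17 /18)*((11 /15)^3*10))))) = 138051354624 /665740486411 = 0.21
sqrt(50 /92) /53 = 0.01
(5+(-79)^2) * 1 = 6246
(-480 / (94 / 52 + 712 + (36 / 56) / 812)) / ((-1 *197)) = 70936320 / 20781426181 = 0.00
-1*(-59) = 59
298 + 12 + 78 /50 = 7789 /25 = 311.56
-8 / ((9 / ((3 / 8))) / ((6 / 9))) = -0.22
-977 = -977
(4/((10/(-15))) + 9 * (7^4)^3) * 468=58299501687804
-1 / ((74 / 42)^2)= -0.32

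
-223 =-223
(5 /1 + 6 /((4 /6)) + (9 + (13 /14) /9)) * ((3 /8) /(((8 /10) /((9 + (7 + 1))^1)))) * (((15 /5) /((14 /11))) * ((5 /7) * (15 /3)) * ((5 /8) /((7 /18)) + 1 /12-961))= -2741585985875 /1843968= -1486786.10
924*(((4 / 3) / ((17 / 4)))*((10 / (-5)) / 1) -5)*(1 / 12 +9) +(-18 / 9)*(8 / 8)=-2408893 / 51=-47233.20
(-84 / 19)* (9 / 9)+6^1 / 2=-27 / 19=-1.42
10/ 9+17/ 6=71/ 18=3.94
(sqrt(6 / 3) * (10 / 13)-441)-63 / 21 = -442.91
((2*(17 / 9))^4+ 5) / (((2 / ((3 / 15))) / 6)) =125.21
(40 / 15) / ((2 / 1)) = 4 / 3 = 1.33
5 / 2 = 2.50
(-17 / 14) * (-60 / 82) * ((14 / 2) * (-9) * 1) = -2295 / 41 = -55.98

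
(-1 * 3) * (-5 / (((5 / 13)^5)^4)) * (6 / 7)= 342089347947854389898418 / 133514404296875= 2562190572.24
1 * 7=7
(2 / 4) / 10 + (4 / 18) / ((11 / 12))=193 / 660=0.29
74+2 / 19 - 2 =72.11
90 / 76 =45 / 38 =1.18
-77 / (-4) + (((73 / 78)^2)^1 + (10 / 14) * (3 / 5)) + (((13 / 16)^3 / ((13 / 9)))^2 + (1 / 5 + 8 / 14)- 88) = -8489402705899 / 127590727680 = -66.54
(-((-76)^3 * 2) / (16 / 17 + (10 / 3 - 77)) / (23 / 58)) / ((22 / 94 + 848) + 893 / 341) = -1224171493248 / 34214675639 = -35.78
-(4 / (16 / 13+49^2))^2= -2704 / 975250441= -0.00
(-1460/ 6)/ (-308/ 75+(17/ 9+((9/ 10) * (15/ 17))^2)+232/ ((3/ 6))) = -63291000/ 120273581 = -0.53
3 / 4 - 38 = -149 / 4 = -37.25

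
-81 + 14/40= -1613/20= -80.65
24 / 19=1.26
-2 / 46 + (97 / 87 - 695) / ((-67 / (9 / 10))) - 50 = -9099269 / 223445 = -40.72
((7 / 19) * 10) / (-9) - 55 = -9475 / 171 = -55.41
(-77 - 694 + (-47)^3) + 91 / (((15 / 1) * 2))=-3137729 / 30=-104590.97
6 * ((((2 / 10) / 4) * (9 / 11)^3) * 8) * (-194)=-1697112 / 6655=-255.01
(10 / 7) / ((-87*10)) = -1 / 609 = -0.00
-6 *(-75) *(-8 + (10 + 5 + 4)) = 4950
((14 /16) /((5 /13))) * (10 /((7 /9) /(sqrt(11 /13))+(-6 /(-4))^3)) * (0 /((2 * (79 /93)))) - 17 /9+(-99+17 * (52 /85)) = -4072 /45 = -90.49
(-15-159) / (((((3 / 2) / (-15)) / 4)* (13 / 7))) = 48720 / 13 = 3747.69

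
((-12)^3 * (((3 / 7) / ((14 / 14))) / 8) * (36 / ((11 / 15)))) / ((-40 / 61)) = 533628 / 77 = 6930.23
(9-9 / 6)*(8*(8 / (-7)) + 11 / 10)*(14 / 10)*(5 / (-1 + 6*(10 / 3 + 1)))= -1689 / 100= -16.89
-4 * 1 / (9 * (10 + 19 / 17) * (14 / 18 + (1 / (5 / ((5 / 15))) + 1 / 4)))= -1360 / 37233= -0.04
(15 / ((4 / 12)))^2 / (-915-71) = -2025 / 986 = -2.05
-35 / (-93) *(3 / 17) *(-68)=-140 / 31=-4.52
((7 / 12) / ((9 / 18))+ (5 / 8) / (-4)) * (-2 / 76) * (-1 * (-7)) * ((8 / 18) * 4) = -679 / 2052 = -0.33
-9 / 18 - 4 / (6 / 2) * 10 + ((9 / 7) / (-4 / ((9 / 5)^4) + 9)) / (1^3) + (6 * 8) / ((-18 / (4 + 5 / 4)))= -65751487 / 2375058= -27.68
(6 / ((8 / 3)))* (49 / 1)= 110.25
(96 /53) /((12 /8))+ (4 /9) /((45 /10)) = 5608 /4293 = 1.31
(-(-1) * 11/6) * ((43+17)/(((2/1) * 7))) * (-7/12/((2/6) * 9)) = -55/36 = -1.53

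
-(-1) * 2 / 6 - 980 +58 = -2765 / 3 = -921.67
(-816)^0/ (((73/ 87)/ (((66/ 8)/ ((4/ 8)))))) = 2871/ 146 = 19.66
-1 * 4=-4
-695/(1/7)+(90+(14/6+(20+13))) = -14219/3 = -4739.67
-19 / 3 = -6.33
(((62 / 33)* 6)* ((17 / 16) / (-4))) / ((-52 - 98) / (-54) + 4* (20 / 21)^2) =-0.47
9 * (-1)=-9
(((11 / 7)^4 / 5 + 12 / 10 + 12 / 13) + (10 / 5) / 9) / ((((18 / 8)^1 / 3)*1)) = 20028676 / 4213755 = 4.75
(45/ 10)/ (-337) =-9/ 674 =-0.01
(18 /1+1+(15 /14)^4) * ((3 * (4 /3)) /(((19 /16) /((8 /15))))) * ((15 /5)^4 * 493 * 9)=2992210997472 /228095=13118266.50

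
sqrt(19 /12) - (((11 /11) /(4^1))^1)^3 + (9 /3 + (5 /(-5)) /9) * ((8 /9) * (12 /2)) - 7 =sqrt(57) /6 + 14501 /1728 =9.65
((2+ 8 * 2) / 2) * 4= 36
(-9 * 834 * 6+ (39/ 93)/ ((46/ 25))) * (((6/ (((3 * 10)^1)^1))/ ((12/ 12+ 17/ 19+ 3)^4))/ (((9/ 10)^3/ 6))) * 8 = -13390954199249600/ 12960674320059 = -1033.20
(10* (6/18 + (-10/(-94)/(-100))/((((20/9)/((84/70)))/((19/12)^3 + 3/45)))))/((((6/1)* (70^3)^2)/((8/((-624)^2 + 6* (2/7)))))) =14935387/155020697227872000000000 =0.00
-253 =-253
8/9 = 0.89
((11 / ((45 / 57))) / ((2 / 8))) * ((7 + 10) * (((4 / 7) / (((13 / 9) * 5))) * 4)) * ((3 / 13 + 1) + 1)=19783104 / 29575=668.91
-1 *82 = -82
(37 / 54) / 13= 37 / 702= 0.05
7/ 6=1.17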